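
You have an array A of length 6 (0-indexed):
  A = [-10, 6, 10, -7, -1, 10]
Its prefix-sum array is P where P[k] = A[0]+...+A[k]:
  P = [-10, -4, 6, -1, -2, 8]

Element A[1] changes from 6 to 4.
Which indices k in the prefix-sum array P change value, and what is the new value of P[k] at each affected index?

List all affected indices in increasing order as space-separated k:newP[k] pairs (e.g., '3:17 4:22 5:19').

P[k] = A[0] + ... + A[k]
P[k] includes A[1] iff k >= 1
Affected indices: 1, 2, ..., 5; delta = -2
  P[1]: -4 + -2 = -6
  P[2]: 6 + -2 = 4
  P[3]: -1 + -2 = -3
  P[4]: -2 + -2 = -4
  P[5]: 8 + -2 = 6

Answer: 1:-6 2:4 3:-3 4:-4 5:6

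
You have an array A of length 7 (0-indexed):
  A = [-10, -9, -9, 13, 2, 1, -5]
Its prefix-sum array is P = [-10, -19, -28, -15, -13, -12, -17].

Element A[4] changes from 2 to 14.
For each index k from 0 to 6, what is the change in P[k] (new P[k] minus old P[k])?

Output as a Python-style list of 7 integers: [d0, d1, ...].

Element change: A[4] 2 -> 14, delta = 12
For k < 4: P[k] unchanged, delta_P[k] = 0
For k >= 4: P[k] shifts by exactly 12
Delta array: [0, 0, 0, 0, 12, 12, 12]

Answer: [0, 0, 0, 0, 12, 12, 12]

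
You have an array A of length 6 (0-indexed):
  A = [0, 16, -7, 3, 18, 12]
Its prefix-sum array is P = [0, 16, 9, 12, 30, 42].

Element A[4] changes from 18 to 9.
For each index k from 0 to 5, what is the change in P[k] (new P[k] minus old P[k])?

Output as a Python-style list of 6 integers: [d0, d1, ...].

Element change: A[4] 18 -> 9, delta = -9
For k < 4: P[k] unchanged, delta_P[k] = 0
For k >= 4: P[k] shifts by exactly -9
Delta array: [0, 0, 0, 0, -9, -9]

Answer: [0, 0, 0, 0, -9, -9]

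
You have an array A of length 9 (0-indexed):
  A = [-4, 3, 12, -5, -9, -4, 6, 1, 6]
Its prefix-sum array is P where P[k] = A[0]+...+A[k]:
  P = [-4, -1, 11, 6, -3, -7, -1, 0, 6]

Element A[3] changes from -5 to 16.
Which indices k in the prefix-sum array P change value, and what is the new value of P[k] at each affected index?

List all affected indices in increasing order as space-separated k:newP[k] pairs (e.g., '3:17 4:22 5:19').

Answer: 3:27 4:18 5:14 6:20 7:21 8:27

Derivation:
P[k] = A[0] + ... + A[k]
P[k] includes A[3] iff k >= 3
Affected indices: 3, 4, ..., 8; delta = 21
  P[3]: 6 + 21 = 27
  P[4]: -3 + 21 = 18
  P[5]: -7 + 21 = 14
  P[6]: -1 + 21 = 20
  P[7]: 0 + 21 = 21
  P[8]: 6 + 21 = 27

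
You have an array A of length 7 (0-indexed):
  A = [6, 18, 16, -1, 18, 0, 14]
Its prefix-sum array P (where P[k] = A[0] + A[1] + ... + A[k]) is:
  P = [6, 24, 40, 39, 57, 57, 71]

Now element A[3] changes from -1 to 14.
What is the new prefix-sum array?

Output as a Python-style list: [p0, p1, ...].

Change: A[3] -1 -> 14, delta = 15
P[k] for k < 3: unchanged (A[3] not included)
P[k] for k >= 3: shift by delta = 15
  P[0] = 6 + 0 = 6
  P[1] = 24 + 0 = 24
  P[2] = 40 + 0 = 40
  P[3] = 39 + 15 = 54
  P[4] = 57 + 15 = 72
  P[5] = 57 + 15 = 72
  P[6] = 71 + 15 = 86

Answer: [6, 24, 40, 54, 72, 72, 86]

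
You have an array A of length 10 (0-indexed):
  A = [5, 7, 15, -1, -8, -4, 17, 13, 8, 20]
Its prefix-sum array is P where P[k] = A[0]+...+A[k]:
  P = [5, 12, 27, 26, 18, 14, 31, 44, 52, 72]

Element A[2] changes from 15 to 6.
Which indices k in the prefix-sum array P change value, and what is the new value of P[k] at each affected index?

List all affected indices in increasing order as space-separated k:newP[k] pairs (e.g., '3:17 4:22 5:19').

P[k] = A[0] + ... + A[k]
P[k] includes A[2] iff k >= 2
Affected indices: 2, 3, ..., 9; delta = -9
  P[2]: 27 + -9 = 18
  P[3]: 26 + -9 = 17
  P[4]: 18 + -9 = 9
  P[5]: 14 + -9 = 5
  P[6]: 31 + -9 = 22
  P[7]: 44 + -9 = 35
  P[8]: 52 + -9 = 43
  P[9]: 72 + -9 = 63

Answer: 2:18 3:17 4:9 5:5 6:22 7:35 8:43 9:63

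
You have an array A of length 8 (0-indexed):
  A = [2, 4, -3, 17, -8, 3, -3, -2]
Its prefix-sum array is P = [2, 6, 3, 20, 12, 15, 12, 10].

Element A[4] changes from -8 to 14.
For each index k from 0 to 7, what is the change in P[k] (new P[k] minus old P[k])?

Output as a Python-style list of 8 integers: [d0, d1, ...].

Answer: [0, 0, 0, 0, 22, 22, 22, 22]

Derivation:
Element change: A[4] -8 -> 14, delta = 22
For k < 4: P[k] unchanged, delta_P[k] = 0
For k >= 4: P[k] shifts by exactly 22
Delta array: [0, 0, 0, 0, 22, 22, 22, 22]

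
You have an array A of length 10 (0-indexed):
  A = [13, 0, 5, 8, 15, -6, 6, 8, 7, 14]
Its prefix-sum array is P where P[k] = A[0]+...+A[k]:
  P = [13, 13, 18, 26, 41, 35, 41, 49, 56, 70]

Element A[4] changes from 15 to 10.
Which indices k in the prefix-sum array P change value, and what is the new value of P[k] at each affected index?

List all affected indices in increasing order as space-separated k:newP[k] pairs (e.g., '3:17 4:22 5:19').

P[k] = A[0] + ... + A[k]
P[k] includes A[4] iff k >= 4
Affected indices: 4, 5, ..., 9; delta = -5
  P[4]: 41 + -5 = 36
  P[5]: 35 + -5 = 30
  P[6]: 41 + -5 = 36
  P[7]: 49 + -5 = 44
  P[8]: 56 + -5 = 51
  P[9]: 70 + -5 = 65

Answer: 4:36 5:30 6:36 7:44 8:51 9:65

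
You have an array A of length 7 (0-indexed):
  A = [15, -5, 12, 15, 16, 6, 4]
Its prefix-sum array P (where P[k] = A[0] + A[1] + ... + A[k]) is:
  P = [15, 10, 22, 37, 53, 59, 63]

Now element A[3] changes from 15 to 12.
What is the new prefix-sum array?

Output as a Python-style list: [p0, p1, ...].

Change: A[3] 15 -> 12, delta = -3
P[k] for k < 3: unchanged (A[3] not included)
P[k] for k >= 3: shift by delta = -3
  P[0] = 15 + 0 = 15
  P[1] = 10 + 0 = 10
  P[2] = 22 + 0 = 22
  P[3] = 37 + -3 = 34
  P[4] = 53 + -3 = 50
  P[5] = 59 + -3 = 56
  P[6] = 63 + -3 = 60

Answer: [15, 10, 22, 34, 50, 56, 60]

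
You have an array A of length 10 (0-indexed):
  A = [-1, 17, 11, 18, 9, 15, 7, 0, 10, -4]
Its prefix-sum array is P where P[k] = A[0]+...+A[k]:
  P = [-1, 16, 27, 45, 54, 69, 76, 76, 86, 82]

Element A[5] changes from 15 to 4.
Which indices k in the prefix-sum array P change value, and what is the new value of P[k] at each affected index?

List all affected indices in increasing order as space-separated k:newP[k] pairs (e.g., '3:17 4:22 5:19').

P[k] = A[0] + ... + A[k]
P[k] includes A[5] iff k >= 5
Affected indices: 5, 6, ..., 9; delta = -11
  P[5]: 69 + -11 = 58
  P[6]: 76 + -11 = 65
  P[7]: 76 + -11 = 65
  P[8]: 86 + -11 = 75
  P[9]: 82 + -11 = 71

Answer: 5:58 6:65 7:65 8:75 9:71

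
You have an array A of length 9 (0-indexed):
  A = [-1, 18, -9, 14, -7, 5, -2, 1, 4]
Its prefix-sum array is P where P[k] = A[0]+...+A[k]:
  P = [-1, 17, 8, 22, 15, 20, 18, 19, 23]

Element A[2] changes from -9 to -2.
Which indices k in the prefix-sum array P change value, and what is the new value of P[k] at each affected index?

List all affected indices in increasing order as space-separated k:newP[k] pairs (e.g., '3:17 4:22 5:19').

Answer: 2:15 3:29 4:22 5:27 6:25 7:26 8:30

Derivation:
P[k] = A[0] + ... + A[k]
P[k] includes A[2] iff k >= 2
Affected indices: 2, 3, ..., 8; delta = 7
  P[2]: 8 + 7 = 15
  P[3]: 22 + 7 = 29
  P[4]: 15 + 7 = 22
  P[5]: 20 + 7 = 27
  P[6]: 18 + 7 = 25
  P[7]: 19 + 7 = 26
  P[8]: 23 + 7 = 30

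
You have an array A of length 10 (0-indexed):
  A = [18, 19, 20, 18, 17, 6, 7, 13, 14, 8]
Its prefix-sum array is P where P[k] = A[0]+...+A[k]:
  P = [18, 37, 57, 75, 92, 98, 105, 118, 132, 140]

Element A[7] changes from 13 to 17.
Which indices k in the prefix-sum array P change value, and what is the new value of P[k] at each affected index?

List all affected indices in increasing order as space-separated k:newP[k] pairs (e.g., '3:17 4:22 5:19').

P[k] = A[0] + ... + A[k]
P[k] includes A[7] iff k >= 7
Affected indices: 7, 8, ..., 9; delta = 4
  P[7]: 118 + 4 = 122
  P[8]: 132 + 4 = 136
  P[9]: 140 + 4 = 144

Answer: 7:122 8:136 9:144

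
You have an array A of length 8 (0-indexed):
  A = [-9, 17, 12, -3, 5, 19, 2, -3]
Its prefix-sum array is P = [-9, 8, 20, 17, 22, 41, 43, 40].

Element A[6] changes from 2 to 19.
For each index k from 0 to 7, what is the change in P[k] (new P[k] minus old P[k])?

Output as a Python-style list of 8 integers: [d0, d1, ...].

Element change: A[6] 2 -> 19, delta = 17
For k < 6: P[k] unchanged, delta_P[k] = 0
For k >= 6: P[k] shifts by exactly 17
Delta array: [0, 0, 0, 0, 0, 0, 17, 17]

Answer: [0, 0, 0, 0, 0, 0, 17, 17]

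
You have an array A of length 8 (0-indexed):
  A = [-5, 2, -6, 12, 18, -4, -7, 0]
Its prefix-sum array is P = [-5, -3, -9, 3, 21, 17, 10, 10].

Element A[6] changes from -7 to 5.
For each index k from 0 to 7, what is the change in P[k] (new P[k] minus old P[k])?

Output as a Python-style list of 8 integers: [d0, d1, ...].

Answer: [0, 0, 0, 0, 0, 0, 12, 12]

Derivation:
Element change: A[6] -7 -> 5, delta = 12
For k < 6: P[k] unchanged, delta_P[k] = 0
For k >= 6: P[k] shifts by exactly 12
Delta array: [0, 0, 0, 0, 0, 0, 12, 12]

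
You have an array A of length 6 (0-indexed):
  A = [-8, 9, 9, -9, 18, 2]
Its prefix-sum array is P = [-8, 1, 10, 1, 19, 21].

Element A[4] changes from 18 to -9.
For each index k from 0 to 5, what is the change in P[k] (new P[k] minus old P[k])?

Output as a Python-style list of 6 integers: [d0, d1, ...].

Answer: [0, 0, 0, 0, -27, -27]

Derivation:
Element change: A[4] 18 -> -9, delta = -27
For k < 4: P[k] unchanged, delta_P[k] = 0
For k >= 4: P[k] shifts by exactly -27
Delta array: [0, 0, 0, 0, -27, -27]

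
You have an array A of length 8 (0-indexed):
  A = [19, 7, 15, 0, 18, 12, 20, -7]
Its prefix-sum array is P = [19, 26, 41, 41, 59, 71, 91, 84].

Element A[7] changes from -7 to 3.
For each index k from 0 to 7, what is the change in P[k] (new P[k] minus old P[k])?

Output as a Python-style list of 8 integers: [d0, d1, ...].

Element change: A[7] -7 -> 3, delta = 10
For k < 7: P[k] unchanged, delta_P[k] = 0
For k >= 7: P[k] shifts by exactly 10
Delta array: [0, 0, 0, 0, 0, 0, 0, 10]

Answer: [0, 0, 0, 0, 0, 0, 0, 10]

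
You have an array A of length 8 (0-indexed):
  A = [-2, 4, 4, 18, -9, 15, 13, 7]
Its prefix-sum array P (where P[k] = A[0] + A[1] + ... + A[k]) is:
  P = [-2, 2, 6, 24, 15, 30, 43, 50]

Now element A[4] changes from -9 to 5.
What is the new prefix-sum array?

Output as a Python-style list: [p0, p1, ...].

Change: A[4] -9 -> 5, delta = 14
P[k] for k < 4: unchanged (A[4] not included)
P[k] for k >= 4: shift by delta = 14
  P[0] = -2 + 0 = -2
  P[1] = 2 + 0 = 2
  P[2] = 6 + 0 = 6
  P[3] = 24 + 0 = 24
  P[4] = 15 + 14 = 29
  P[5] = 30 + 14 = 44
  P[6] = 43 + 14 = 57
  P[7] = 50 + 14 = 64

Answer: [-2, 2, 6, 24, 29, 44, 57, 64]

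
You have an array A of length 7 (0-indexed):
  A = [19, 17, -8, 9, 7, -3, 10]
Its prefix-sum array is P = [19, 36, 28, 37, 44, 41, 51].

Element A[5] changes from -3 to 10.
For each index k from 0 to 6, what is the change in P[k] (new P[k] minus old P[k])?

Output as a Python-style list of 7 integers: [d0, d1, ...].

Element change: A[5] -3 -> 10, delta = 13
For k < 5: P[k] unchanged, delta_P[k] = 0
For k >= 5: P[k] shifts by exactly 13
Delta array: [0, 0, 0, 0, 0, 13, 13]

Answer: [0, 0, 0, 0, 0, 13, 13]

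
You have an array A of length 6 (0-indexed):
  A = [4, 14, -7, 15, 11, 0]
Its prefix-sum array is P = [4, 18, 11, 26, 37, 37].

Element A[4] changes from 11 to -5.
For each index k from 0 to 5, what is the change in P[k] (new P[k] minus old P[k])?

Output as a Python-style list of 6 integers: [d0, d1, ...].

Answer: [0, 0, 0, 0, -16, -16]

Derivation:
Element change: A[4] 11 -> -5, delta = -16
For k < 4: P[k] unchanged, delta_P[k] = 0
For k >= 4: P[k] shifts by exactly -16
Delta array: [0, 0, 0, 0, -16, -16]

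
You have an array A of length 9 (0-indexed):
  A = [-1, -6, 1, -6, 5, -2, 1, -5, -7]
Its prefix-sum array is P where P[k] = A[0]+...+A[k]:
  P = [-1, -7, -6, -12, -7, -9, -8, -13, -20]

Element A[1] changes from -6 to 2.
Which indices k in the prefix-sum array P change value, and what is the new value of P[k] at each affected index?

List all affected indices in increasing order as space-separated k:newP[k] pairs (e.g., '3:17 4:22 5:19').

Answer: 1:1 2:2 3:-4 4:1 5:-1 6:0 7:-5 8:-12

Derivation:
P[k] = A[0] + ... + A[k]
P[k] includes A[1] iff k >= 1
Affected indices: 1, 2, ..., 8; delta = 8
  P[1]: -7 + 8 = 1
  P[2]: -6 + 8 = 2
  P[3]: -12 + 8 = -4
  P[4]: -7 + 8 = 1
  P[5]: -9 + 8 = -1
  P[6]: -8 + 8 = 0
  P[7]: -13 + 8 = -5
  P[8]: -20 + 8 = -12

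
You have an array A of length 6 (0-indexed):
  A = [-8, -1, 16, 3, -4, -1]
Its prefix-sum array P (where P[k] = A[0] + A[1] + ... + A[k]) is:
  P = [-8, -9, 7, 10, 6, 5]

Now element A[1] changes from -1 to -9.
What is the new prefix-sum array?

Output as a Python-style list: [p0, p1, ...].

Answer: [-8, -17, -1, 2, -2, -3]

Derivation:
Change: A[1] -1 -> -9, delta = -8
P[k] for k < 1: unchanged (A[1] not included)
P[k] for k >= 1: shift by delta = -8
  P[0] = -8 + 0 = -8
  P[1] = -9 + -8 = -17
  P[2] = 7 + -8 = -1
  P[3] = 10 + -8 = 2
  P[4] = 6 + -8 = -2
  P[5] = 5 + -8 = -3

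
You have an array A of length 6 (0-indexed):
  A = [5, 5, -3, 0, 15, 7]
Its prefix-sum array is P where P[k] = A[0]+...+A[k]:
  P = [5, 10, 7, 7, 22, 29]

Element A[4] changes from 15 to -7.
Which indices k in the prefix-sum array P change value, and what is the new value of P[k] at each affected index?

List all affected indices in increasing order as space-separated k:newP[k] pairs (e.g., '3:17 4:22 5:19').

P[k] = A[0] + ... + A[k]
P[k] includes A[4] iff k >= 4
Affected indices: 4, 5, ..., 5; delta = -22
  P[4]: 22 + -22 = 0
  P[5]: 29 + -22 = 7

Answer: 4:0 5:7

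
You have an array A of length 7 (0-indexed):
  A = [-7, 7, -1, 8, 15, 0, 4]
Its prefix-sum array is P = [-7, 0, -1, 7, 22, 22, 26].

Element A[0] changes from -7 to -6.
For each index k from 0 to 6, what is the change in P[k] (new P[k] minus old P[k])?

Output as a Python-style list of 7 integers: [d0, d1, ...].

Element change: A[0] -7 -> -6, delta = 1
For k < 0: P[k] unchanged, delta_P[k] = 0
For k >= 0: P[k] shifts by exactly 1
Delta array: [1, 1, 1, 1, 1, 1, 1]

Answer: [1, 1, 1, 1, 1, 1, 1]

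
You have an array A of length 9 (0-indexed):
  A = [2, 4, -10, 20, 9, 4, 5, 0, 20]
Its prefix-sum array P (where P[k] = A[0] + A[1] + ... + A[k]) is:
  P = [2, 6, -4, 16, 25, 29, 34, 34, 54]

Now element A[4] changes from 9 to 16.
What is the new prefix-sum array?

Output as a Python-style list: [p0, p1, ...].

Change: A[4] 9 -> 16, delta = 7
P[k] for k < 4: unchanged (A[4] not included)
P[k] for k >= 4: shift by delta = 7
  P[0] = 2 + 0 = 2
  P[1] = 6 + 0 = 6
  P[2] = -4 + 0 = -4
  P[3] = 16 + 0 = 16
  P[4] = 25 + 7 = 32
  P[5] = 29 + 7 = 36
  P[6] = 34 + 7 = 41
  P[7] = 34 + 7 = 41
  P[8] = 54 + 7 = 61

Answer: [2, 6, -4, 16, 32, 36, 41, 41, 61]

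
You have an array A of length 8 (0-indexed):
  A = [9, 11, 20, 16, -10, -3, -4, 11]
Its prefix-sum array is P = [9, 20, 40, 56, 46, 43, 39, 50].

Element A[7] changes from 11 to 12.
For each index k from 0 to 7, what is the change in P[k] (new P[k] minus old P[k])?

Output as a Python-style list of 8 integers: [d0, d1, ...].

Element change: A[7] 11 -> 12, delta = 1
For k < 7: P[k] unchanged, delta_P[k] = 0
For k >= 7: P[k] shifts by exactly 1
Delta array: [0, 0, 0, 0, 0, 0, 0, 1]

Answer: [0, 0, 0, 0, 0, 0, 0, 1]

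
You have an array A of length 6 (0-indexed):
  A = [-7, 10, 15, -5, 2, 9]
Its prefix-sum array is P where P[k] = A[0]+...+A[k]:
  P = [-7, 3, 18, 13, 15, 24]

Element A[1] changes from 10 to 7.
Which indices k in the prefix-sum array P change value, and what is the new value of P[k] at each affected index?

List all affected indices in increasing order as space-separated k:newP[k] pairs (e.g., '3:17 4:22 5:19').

P[k] = A[0] + ... + A[k]
P[k] includes A[1] iff k >= 1
Affected indices: 1, 2, ..., 5; delta = -3
  P[1]: 3 + -3 = 0
  P[2]: 18 + -3 = 15
  P[3]: 13 + -3 = 10
  P[4]: 15 + -3 = 12
  P[5]: 24 + -3 = 21

Answer: 1:0 2:15 3:10 4:12 5:21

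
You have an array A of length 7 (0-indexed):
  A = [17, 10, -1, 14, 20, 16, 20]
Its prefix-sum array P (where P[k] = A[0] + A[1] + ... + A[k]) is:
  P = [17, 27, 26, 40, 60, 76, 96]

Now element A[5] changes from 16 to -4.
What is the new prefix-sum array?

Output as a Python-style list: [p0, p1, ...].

Answer: [17, 27, 26, 40, 60, 56, 76]

Derivation:
Change: A[5] 16 -> -4, delta = -20
P[k] for k < 5: unchanged (A[5] not included)
P[k] for k >= 5: shift by delta = -20
  P[0] = 17 + 0 = 17
  P[1] = 27 + 0 = 27
  P[2] = 26 + 0 = 26
  P[3] = 40 + 0 = 40
  P[4] = 60 + 0 = 60
  P[5] = 76 + -20 = 56
  P[6] = 96 + -20 = 76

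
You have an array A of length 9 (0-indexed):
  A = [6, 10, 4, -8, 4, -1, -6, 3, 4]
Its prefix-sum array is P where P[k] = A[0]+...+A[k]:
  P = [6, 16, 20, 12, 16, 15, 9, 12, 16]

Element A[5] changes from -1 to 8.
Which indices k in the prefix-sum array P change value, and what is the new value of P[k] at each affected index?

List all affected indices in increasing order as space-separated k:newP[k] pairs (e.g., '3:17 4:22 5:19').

P[k] = A[0] + ... + A[k]
P[k] includes A[5] iff k >= 5
Affected indices: 5, 6, ..., 8; delta = 9
  P[5]: 15 + 9 = 24
  P[6]: 9 + 9 = 18
  P[7]: 12 + 9 = 21
  P[8]: 16 + 9 = 25

Answer: 5:24 6:18 7:21 8:25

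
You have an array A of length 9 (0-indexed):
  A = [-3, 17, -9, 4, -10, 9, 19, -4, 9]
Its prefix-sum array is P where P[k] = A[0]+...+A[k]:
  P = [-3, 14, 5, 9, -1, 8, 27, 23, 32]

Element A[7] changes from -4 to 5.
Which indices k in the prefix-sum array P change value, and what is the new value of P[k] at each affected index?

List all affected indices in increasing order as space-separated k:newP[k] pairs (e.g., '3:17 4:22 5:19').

Answer: 7:32 8:41

Derivation:
P[k] = A[0] + ... + A[k]
P[k] includes A[7] iff k >= 7
Affected indices: 7, 8, ..., 8; delta = 9
  P[7]: 23 + 9 = 32
  P[8]: 32 + 9 = 41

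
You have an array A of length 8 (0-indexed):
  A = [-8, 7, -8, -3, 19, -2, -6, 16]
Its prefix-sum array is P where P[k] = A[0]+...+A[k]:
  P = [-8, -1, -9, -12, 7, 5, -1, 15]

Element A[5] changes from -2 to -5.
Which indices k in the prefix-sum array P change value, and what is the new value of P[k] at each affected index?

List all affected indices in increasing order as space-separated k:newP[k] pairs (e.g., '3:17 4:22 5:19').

Answer: 5:2 6:-4 7:12

Derivation:
P[k] = A[0] + ... + A[k]
P[k] includes A[5] iff k >= 5
Affected indices: 5, 6, ..., 7; delta = -3
  P[5]: 5 + -3 = 2
  P[6]: -1 + -3 = -4
  P[7]: 15 + -3 = 12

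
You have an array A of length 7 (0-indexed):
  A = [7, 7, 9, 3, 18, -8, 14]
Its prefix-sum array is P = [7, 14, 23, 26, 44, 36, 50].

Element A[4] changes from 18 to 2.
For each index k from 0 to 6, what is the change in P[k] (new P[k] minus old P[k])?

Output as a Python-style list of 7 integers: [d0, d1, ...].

Answer: [0, 0, 0, 0, -16, -16, -16]

Derivation:
Element change: A[4] 18 -> 2, delta = -16
For k < 4: P[k] unchanged, delta_P[k] = 0
For k >= 4: P[k] shifts by exactly -16
Delta array: [0, 0, 0, 0, -16, -16, -16]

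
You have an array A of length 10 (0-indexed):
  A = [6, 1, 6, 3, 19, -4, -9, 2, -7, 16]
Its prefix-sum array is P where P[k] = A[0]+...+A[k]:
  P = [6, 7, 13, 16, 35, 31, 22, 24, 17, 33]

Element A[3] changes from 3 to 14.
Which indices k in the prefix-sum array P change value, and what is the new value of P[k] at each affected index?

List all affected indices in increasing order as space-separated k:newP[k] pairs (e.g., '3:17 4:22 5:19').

P[k] = A[0] + ... + A[k]
P[k] includes A[3] iff k >= 3
Affected indices: 3, 4, ..., 9; delta = 11
  P[3]: 16 + 11 = 27
  P[4]: 35 + 11 = 46
  P[5]: 31 + 11 = 42
  P[6]: 22 + 11 = 33
  P[7]: 24 + 11 = 35
  P[8]: 17 + 11 = 28
  P[9]: 33 + 11 = 44

Answer: 3:27 4:46 5:42 6:33 7:35 8:28 9:44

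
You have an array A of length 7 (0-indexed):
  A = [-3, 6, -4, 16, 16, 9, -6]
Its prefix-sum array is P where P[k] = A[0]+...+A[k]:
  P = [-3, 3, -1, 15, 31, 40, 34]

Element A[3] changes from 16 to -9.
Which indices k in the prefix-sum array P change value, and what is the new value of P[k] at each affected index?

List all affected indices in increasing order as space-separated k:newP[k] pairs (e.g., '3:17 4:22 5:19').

P[k] = A[0] + ... + A[k]
P[k] includes A[3] iff k >= 3
Affected indices: 3, 4, ..., 6; delta = -25
  P[3]: 15 + -25 = -10
  P[4]: 31 + -25 = 6
  P[5]: 40 + -25 = 15
  P[6]: 34 + -25 = 9

Answer: 3:-10 4:6 5:15 6:9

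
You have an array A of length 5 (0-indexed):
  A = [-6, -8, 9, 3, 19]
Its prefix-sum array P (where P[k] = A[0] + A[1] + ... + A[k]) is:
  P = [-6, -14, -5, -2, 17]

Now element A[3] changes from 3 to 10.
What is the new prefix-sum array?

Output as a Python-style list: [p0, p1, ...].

Change: A[3] 3 -> 10, delta = 7
P[k] for k < 3: unchanged (A[3] not included)
P[k] for k >= 3: shift by delta = 7
  P[0] = -6 + 0 = -6
  P[1] = -14 + 0 = -14
  P[2] = -5 + 0 = -5
  P[3] = -2 + 7 = 5
  P[4] = 17 + 7 = 24

Answer: [-6, -14, -5, 5, 24]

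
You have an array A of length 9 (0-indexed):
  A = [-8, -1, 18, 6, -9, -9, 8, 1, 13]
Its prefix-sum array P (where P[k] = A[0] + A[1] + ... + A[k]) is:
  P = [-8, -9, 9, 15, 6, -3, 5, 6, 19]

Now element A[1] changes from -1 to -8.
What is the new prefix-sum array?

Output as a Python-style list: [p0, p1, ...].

Change: A[1] -1 -> -8, delta = -7
P[k] for k < 1: unchanged (A[1] not included)
P[k] for k >= 1: shift by delta = -7
  P[0] = -8 + 0 = -8
  P[1] = -9 + -7 = -16
  P[2] = 9 + -7 = 2
  P[3] = 15 + -7 = 8
  P[4] = 6 + -7 = -1
  P[5] = -3 + -7 = -10
  P[6] = 5 + -7 = -2
  P[7] = 6 + -7 = -1
  P[8] = 19 + -7 = 12

Answer: [-8, -16, 2, 8, -1, -10, -2, -1, 12]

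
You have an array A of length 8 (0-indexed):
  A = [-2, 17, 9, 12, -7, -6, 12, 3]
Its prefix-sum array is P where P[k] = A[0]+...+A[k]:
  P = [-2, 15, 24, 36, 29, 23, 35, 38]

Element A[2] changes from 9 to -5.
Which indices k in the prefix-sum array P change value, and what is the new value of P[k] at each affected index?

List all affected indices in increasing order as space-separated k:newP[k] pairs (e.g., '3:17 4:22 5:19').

Answer: 2:10 3:22 4:15 5:9 6:21 7:24

Derivation:
P[k] = A[0] + ... + A[k]
P[k] includes A[2] iff k >= 2
Affected indices: 2, 3, ..., 7; delta = -14
  P[2]: 24 + -14 = 10
  P[3]: 36 + -14 = 22
  P[4]: 29 + -14 = 15
  P[5]: 23 + -14 = 9
  P[6]: 35 + -14 = 21
  P[7]: 38 + -14 = 24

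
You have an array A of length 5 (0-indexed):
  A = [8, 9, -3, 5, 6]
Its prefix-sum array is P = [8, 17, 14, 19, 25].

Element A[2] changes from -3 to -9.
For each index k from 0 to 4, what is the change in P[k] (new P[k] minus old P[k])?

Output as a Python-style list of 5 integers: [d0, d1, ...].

Answer: [0, 0, -6, -6, -6]

Derivation:
Element change: A[2] -3 -> -9, delta = -6
For k < 2: P[k] unchanged, delta_P[k] = 0
For k >= 2: P[k] shifts by exactly -6
Delta array: [0, 0, -6, -6, -6]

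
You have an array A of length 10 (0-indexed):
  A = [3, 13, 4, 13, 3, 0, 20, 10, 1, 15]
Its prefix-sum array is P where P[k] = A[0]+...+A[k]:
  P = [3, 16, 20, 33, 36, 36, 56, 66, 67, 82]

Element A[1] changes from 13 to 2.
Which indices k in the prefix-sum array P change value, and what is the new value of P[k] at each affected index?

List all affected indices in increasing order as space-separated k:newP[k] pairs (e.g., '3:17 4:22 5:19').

Answer: 1:5 2:9 3:22 4:25 5:25 6:45 7:55 8:56 9:71

Derivation:
P[k] = A[0] + ... + A[k]
P[k] includes A[1] iff k >= 1
Affected indices: 1, 2, ..., 9; delta = -11
  P[1]: 16 + -11 = 5
  P[2]: 20 + -11 = 9
  P[3]: 33 + -11 = 22
  P[4]: 36 + -11 = 25
  P[5]: 36 + -11 = 25
  P[6]: 56 + -11 = 45
  P[7]: 66 + -11 = 55
  P[8]: 67 + -11 = 56
  P[9]: 82 + -11 = 71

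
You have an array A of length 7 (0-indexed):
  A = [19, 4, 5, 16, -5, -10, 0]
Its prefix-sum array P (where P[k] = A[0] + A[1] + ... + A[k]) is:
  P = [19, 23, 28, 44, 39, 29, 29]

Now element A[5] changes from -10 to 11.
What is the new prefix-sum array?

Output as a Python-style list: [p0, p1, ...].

Change: A[5] -10 -> 11, delta = 21
P[k] for k < 5: unchanged (A[5] not included)
P[k] for k >= 5: shift by delta = 21
  P[0] = 19 + 0 = 19
  P[1] = 23 + 0 = 23
  P[2] = 28 + 0 = 28
  P[3] = 44 + 0 = 44
  P[4] = 39 + 0 = 39
  P[5] = 29 + 21 = 50
  P[6] = 29 + 21 = 50

Answer: [19, 23, 28, 44, 39, 50, 50]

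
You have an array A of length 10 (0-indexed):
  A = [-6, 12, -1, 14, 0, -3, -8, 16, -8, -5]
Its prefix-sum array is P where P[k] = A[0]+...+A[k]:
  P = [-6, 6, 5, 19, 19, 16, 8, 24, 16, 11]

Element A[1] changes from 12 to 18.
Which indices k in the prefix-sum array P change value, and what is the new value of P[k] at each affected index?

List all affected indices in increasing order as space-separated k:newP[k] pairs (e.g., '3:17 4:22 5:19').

P[k] = A[0] + ... + A[k]
P[k] includes A[1] iff k >= 1
Affected indices: 1, 2, ..., 9; delta = 6
  P[1]: 6 + 6 = 12
  P[2]: 5 + 6 = 11
  P[3]: 19 + 6 = 25
  P[4]: 19 + 6 = 25
  P[5]: 16 + 6 = 22
  P[6]: 8 + 6 = 14
  P[7]: 24 + 6 = 30
  P[8]: 16 + 6 = 22
  P[9]: 11 + 6 = 17

Answer: 1:12 2:11 3:25 4:25 5:22 6:14 7:30 8:22 9:17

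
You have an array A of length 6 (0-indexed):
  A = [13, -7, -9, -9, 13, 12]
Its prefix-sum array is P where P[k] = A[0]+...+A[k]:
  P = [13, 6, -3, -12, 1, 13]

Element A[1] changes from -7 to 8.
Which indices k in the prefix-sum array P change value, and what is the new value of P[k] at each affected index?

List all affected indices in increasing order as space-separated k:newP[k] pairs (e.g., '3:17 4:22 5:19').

Answer: 1:21 2:12 3:3 4:16 5:28

Derivation:
P[k] = A[0] + ... + A[k]
P[k] includes A[1] iff k >= 1
Affected indices: 1, 2, ..., 5; delta = 15
  P[1]: 6 + 15 = 21
  P[2]: -3 + 15 = 12
  P[3]: -12 + 15 = 3
  P[4]: 1 + 15 = 16
  P[5]: 13 + 15 = 28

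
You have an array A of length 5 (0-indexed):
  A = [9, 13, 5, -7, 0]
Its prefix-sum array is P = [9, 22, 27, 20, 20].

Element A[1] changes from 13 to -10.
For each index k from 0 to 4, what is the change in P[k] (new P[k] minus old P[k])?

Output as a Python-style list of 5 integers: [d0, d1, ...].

Element change: A[1] 13 -> -10, delta = -23
For k < 1: P[k] unchanged, delta_P[k] = 0
For k >= 1: P[k] shifts by exactly -23
Delta array: [0, -23, -23, -23, -23]

Answer: [0, -23, -23, -23, -23]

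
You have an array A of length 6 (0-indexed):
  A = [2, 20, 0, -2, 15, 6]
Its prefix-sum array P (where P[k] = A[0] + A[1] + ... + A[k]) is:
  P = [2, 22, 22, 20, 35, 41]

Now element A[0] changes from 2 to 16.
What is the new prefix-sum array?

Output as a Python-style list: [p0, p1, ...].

Answer: [16, 36, 36, 34, 49, 55]

Derivation:
Change: A[0] 2 -> 16, delta = 14
P[k] for k < 0: unchanged (A[0] not included)
P[k] for k >= 0: shift by delta = 14
  P[0] = 2 + 14 = 16
  P[1] = 22 + 14 = 36
  P[2] = 22 + 14 = 36
  P[3] = 20 + 14 = 34
  P[4] = 35 + 14 = 49
  P[5] = 41 + 14 = 55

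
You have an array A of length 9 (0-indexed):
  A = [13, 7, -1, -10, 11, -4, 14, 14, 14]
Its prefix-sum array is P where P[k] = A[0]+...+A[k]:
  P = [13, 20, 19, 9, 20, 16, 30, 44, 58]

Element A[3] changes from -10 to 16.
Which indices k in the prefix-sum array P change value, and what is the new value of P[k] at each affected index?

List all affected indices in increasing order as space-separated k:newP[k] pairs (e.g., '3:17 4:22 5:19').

Answer: 3:35 4:46 5:42 6:56 7:70 8:84

Derivation:
P[k] = A[0] + ... + A[k]
P[k] includes A[3] iff k >= 3
Affected indices: 3, 4, ..., 8; delta = 26
  P[3]: 9 + 26 = 35
  P[4]: 20 + 26 = 46
  P[5]: 16 + 26 = 42
  P[6]: 30 + 26 = 56
  P[7]: 44 + 26 = 70
  P[8]: 58 + 26 = 84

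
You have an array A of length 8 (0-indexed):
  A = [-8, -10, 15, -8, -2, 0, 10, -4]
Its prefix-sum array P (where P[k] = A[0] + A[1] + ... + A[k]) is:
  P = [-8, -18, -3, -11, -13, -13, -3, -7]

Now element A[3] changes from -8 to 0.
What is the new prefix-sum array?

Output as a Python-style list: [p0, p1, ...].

Answer: [-8, -18, -3, -3, -5, -5, 5, 1]

Derivation:
Change: A[3] -8 -> 0, delta = 8
P[k] for k < 3: unchanged (A[3] not included)
P[k] for k >= 3: shift by delta = 8
  P[0] = -8 + 0 = -8
  P[1] = -18 + 0 = -18
  P[2] = -3 + 0 = -3
  P[3] = -11 + 8 = -3
  P[4] = -13 + 8 = -5
  P[5] = -13 + 8 = -5
  P[6] = -3 + 8 = 5
  P[7] = -7 + 8 = 1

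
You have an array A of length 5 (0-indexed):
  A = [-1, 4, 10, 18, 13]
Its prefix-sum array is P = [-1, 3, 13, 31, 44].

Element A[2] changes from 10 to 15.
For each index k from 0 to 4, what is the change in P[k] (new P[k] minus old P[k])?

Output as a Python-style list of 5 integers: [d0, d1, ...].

Element change: A[2] 10 -> 15, delta = 5
For k < 2: P[k] unchanged, delta_P[k] = 0
For k >= 2: P[k] shifts by exactly 5
Delta array: [0, 0, 5, 5, 5]

Answer: [0, 0, 5, 5, 5]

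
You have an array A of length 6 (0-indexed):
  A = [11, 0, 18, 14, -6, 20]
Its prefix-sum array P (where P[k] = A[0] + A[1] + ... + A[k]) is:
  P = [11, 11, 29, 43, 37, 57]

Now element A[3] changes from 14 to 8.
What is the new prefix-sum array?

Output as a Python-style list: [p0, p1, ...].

Change: A[3] 14 -> 8, delta = -6
P[k] for k < 3: unchanged (A[3] not included)
P[k] for k >= 3: shift by delta = -6
  P[0] = 11 + 0 = 11
  P[1] = 11 + 0 = 11
  P[2] = 29 + 0 = 29
  P[3] = 43 + -6 = 37
  P[4] = 37 + -6 = 31
  P[5] = 57 + -6 = 51

Answer: [11, 11, 29, 37, 31, 51]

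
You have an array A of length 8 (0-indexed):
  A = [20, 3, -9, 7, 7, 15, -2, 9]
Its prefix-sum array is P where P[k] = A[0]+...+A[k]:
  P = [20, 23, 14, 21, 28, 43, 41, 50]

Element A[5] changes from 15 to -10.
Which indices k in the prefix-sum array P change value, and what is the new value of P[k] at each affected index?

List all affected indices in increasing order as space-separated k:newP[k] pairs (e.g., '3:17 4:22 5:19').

Answer: 5:18 6:16 7:25

Derivation:
P[k] = A[0] + ... + A[k]
P[k] includes A[5] iff k >= 5
Affected indices: 5, 6, ..., 7; delta = -25
  P[5]: 43 + -25 = 18
  P[6]: 41 + -25 = 16
  P[7]: 50 + -25 = 25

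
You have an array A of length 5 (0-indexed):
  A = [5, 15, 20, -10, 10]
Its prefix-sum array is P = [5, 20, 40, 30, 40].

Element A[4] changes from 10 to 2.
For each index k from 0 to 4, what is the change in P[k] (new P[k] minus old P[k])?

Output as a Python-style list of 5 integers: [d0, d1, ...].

Element change: A[4] 10 -> 2, delta = -8
For k < 4: P[k] unchanged, delta_P[k] = 0
For k >= 4: P[k] shifts by exactly -8
Delta array: [0, 0, 0, 0, -8]

Answer: [0, 0, 0, 0, -8]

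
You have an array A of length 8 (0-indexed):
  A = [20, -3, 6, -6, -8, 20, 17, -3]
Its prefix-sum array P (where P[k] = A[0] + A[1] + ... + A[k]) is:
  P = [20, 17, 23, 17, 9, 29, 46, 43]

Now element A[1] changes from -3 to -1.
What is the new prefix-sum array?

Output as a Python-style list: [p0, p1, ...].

Answer: [20, 19, 25, 19, 11, 31, 48, 45]

Derivation:
Change: A[1] -3 -> -1, delta = 2
P[k] for k < 1: unchanged (A[1] not included)
P[k] for k >= 1: shift by delta = 2
  P[0] = 20 + 0 = 20
  P[1] = 17 + 2 = 19
  P[2] = 23 + 2 = 25
  P[3] = 17 + 2 = 19
  P[4] = 9 + 2 = 11
  P[5] = 29 + 2 = 31
  P[6] = 46 + 2 = 48
  P[7] = 43 + 2 = 45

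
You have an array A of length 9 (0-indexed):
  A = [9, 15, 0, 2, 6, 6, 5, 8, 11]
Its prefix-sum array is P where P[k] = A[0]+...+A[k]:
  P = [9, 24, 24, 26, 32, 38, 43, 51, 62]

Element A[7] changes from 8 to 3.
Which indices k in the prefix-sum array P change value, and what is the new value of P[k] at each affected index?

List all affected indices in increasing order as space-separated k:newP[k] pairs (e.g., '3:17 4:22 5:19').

P[k] = A[0] + ... + A[k]
P[k] includes A[7] iff k >= 7
Affected indices: 7, 8, ..., 8; delta = -5
  P[7]: 51 + -5 = 46
  P[8]: 62 + -5 = 57

Answer: 7:46 8:57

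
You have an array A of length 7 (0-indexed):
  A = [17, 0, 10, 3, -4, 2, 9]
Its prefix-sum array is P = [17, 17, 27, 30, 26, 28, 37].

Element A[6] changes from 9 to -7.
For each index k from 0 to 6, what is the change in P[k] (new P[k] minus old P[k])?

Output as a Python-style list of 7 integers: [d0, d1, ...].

Element change: A[6] 9 -> -7, delta = -16
For k < 6: P[k] unchanged, delta_P[k] = 0
For k >= 6: P[k] shifts by exactly -16
Delta array: [0, 0, 0, 0, 0, 0, -16]

Answer: [0, 0, 0, 0, 0, 0, -16]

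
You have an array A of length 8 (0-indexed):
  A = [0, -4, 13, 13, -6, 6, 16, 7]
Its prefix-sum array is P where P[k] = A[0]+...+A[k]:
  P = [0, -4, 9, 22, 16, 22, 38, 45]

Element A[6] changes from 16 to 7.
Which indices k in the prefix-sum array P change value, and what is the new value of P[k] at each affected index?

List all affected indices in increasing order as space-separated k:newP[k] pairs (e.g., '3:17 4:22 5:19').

Answer: 6:29 7:36

Derivation:
P[k] = A[0] + ... + A[k]
P[k] includes A[6] iff k >= 6
Affected indices: 6, 7, ..., 7; delta = -9
  P[6]: 38 + -9 = 29
  P[7]: 45 + -9 = 36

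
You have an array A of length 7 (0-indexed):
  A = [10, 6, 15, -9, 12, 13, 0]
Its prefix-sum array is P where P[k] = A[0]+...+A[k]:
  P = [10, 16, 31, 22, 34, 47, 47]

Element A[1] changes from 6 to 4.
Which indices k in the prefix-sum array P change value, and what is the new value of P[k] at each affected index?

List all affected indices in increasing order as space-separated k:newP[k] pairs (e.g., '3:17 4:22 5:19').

Answer: 1:14 2:29 3:20 4:32 5:45 6:45

Derivation:
P[k] = A[0] + ... + A[k]
P[k] includes A[1] iff k >= 1
Affected indices: 1, 2, ..., 6; delta = -2
  P[1]: 16 + -2 = 14
  P[2]: 31 + -2 = 29
  P[3]: 22 + -2 = 20
  P[4]: 34 + -2 = 32
  P[5]: 47 + -2 = 45
  P[6]: 47 + -2 = 45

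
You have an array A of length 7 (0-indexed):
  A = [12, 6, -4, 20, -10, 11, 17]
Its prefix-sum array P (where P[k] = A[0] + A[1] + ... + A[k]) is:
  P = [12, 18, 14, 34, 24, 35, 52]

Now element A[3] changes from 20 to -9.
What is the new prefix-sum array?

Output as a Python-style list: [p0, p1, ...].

Change: A[3] 20 -> -9, delta = -29
P[k] for k < 3: unchanged (A[3] not included)
P[k] for k >= 3: shift by delta = -29
  P[0] = 12 + 0 = 12
  P[1] = 18 + 0 = 18
  P[2] = 14 + 0 = 14
  P[3] = 34 + -29 = 5
  P[4] = 24 + -29 = -5
  P[5] = 35 + -29 = 6
  P[6] = 52 + -29 = 23

Answer: [12, 18, 14, 5, -5, 6, 23]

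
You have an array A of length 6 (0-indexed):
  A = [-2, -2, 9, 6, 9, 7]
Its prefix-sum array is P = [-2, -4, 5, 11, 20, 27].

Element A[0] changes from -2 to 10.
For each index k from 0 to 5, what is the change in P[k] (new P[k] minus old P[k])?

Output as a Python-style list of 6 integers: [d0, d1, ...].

Answer: [12, 12, 12, 12, 12, 12]

Derivation:
Element change: A[0] -2 -> 10, delta = 12
For k < 0: P[k] unchanged, delta_P[k] = 0
For k >= 0: P[k] shifts by exactly 12
Delta array: [12, 12, 12, 12, 12, 12]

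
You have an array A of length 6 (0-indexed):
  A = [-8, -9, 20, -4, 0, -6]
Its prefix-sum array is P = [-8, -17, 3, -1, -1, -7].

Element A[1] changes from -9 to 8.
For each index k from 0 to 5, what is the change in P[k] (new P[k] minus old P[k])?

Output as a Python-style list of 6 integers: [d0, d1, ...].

Answer: [0, 17, 17, 17, 17, 17]

Derivation:
Element change: A[1] -9 -> 8, delta = 17
For k < 1: P[k] unchanged, delta_P[k] = 0
For k >= 1: P[k] shifts by exactly 17
Delta array: [0, 17, 17, 17, 17, 17]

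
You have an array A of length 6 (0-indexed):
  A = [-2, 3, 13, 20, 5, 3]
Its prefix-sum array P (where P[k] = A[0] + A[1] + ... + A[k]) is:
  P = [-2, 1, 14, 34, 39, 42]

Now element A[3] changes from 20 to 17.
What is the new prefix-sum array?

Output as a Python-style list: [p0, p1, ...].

Answer: [-2, 1, 14, 31, 36, 39]

Derivation:
Change: A[3] 20 -> 17, delta = -3
P[k] for k < 3: unchanged (A[3] not included)
P[k] for k >= 3: shift by delta = -3
  P[0] = -2 + 0 = -2
  P[1] = 1 + 0 = 1
  P[2] = 14 + 0 = 14
  P[3] = 34 + -3 = 31
  P[4] = 39 + -3 = 36
  P[5] = 42 + -3 = 39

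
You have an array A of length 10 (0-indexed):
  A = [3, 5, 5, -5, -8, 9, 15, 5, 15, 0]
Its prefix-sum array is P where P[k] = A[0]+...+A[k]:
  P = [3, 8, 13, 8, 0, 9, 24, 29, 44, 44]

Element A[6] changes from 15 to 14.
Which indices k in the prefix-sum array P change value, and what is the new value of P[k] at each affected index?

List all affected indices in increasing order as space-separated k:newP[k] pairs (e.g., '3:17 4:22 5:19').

Answer: 6:23 7:28 8:43 9:43

Derivation:
P[k] = A[0] + ... + A[k]
P[k] includes A[6] iff k >= 6
Affected indices: 6, 7, ..., 9; delta = -1
  P[6]: 24 + -1 = 23
  P[7]: 29 + -1 = 28
  P[8]: 44 + -1 = 43
  P[9]: 44 + -1 = 43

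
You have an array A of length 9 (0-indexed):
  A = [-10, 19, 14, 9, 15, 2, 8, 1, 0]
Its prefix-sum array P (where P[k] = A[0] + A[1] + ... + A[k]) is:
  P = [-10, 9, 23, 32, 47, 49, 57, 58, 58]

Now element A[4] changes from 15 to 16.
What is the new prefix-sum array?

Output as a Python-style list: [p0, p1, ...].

Answer: [-10, 9, 23, 32, 48, 50, 58, 59, 59]

Derivation:
Change: A[4] 15 -> 16, delta = 1
P[k] for k < 4: unchanged (A[4] not included)
P[k] for k >= 4: shift by delta = 1
  P[0] = -10 + 0 = -10
  P[1] = 9 + 0 = 9
  P[2] = 23 + 0 = 23
  P[3] = 32 + 0 = 32
  P[4] = 47 + 1 = 48
  P[5] = 49 + 1 = 50
  P[6] = 57 + 1 = 58
  P[7] = 58 + 1 = 59
  P[8] = 58 + 1 = 59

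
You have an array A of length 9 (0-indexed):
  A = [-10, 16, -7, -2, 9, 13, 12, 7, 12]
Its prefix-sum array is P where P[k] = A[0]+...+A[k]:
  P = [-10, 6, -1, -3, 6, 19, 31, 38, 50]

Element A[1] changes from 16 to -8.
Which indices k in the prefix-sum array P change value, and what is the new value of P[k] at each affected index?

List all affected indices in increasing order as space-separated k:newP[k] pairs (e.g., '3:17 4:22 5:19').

Answer: 1:-18 2:-25 3:-27 4:-18 5:-5 6:7 7:14 8:26

Derivation:
P[k] = A[0] + ... + A[k]
P[k] includes A[1] iff k >= 1
Affected indices: 1, 2, ..., 8; delta = -24
  P[1]: 6 + -24 = -18
  P[2]: -1 + -24 = -25
  P[3]: -3 + -24 = -27
  P[4]: 6 + -24 = -18
  P[5]: 19 + -24 = -5
  P[6]: 31 + -24 = 7
  P[7]: 38 + -24 = 14
  P[8]: 50 + -24 = 26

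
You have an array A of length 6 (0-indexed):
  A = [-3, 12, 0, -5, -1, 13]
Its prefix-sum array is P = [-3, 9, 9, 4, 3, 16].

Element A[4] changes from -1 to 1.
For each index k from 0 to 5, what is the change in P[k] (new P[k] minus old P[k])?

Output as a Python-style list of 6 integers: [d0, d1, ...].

Answer: [0, 0, 0, 0, 2, 2]

Derivation:
Element change: A[4] -1 -> 1, delta = 2
For k < 4: P[k] unchanged, delta_P[k] = 0
For k >= 4: P[k] shifts by exactly 2
Delta array: [0, 0, 0, 0, 2, 2]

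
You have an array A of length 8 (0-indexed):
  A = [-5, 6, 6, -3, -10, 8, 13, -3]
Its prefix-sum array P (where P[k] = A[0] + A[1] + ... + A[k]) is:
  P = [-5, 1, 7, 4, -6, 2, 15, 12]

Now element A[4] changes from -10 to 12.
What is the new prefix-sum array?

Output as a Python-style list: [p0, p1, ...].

Change: A[4] -10 -> 12, delta = 22
P[k] for k < 4: unchanged (A[4] not included)
P[k] for k >= 4: shift by delta = 22
  P[0] = -5 + 0 = -5
  P[1] = 1 + 0 = 1
  P[2] = 7 + 0 = 7
  P[3] = 4 + 0 = 4
  P[4] = -6 + 22 = 16
  P[5] = 2 + 22 = 24
  P[6] = 15 + 22 = 37
  P[7] = 12 + 22 = 34

Answer: [-5, 1, 7, 4, 16, 24, 37, 34]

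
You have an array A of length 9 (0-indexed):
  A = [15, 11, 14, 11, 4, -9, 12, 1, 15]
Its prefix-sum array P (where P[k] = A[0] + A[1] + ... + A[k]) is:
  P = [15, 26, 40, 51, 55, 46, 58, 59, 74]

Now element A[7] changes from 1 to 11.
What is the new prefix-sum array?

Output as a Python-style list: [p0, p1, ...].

Answer: [15, 26, 40, 51, 55, 46, 58, 69, 84]

Derivation:
Change: A[7] 1 -> 11, delta = 10
P[k] for k < 7: unchanged (A[7] not included)
P[k] for k >= 7: shift by delta = 10
  P[0] = 15 + 0 = 15
  P[1] = 26 + 0 = 26
  P[2] = 40 + 0 = 40
  P[3] = 51 + 0 = 51
  P[4] = 55 + 0 = 55
  P[5] = 46 + 0 = 46
  P[6] = 58 + 0 = 58
  P[7] = 59 + 10 = 69
  P[8] = 74 + 10 = 84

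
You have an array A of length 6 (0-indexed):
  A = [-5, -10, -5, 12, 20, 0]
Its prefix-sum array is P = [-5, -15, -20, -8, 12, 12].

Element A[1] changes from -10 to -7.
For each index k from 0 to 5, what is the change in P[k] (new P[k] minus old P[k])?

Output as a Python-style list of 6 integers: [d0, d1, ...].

Answer: [0, 3, 3, 3, 3, 3]

Derivation:
Element change: A[1] -10 -> -7, delta = 3
For k < 1: P[k] unchanged, delta_P[k] = 0
For k >= 1: P[k] shifts by exactly 3
Delta array: [0, 3, 3, 3, 3, 3]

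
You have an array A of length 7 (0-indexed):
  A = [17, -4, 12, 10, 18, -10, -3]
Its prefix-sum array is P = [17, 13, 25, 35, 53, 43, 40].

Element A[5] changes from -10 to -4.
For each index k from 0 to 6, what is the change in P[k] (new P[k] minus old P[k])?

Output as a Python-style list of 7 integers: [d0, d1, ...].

Element change: A[5] -10 -> -4, delta = 6
For k < 5: P[k] unchanged, delta_P[k] = 0
For k >= 5: P[k] shifts by exactly 6
Delta array: [0, 0, 0, 0, 0, 6, 6]

Answer: [0, 0, 0, 0, 0, 6, 6]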